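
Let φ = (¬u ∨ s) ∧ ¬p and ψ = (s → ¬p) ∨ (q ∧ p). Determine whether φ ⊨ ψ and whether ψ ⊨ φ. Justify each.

(⇒) Assume the antecedent. If p is true, the antecedent cannot hold. If p is false, (s → ¬p) ∨ (q ∧ p) reduces to true regardless of the other variables. Either way (s → ¬p) ∨ (q ∧ p) holds.

(⇐) This fails. Under u = T, s = F, p = F, q = F, the left side is false but the right side is true.

Only the forward direction holds.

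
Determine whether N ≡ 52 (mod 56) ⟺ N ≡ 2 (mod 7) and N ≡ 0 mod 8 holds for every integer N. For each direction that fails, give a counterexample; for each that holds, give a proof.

(→) This fails: N = 52 gives 52 ≡ 52 (mod 56) but 52 ≡ 3 (mod 7), so the conjunction on the right does not hold.

(←) This fails: N = 16 satisfies both congruences on the right (16 ≡ 2 mod 7 and 16 ≡ 0 mod 8) yet 16 ≡ 16 (mod 56), not 52.

Both directions fail.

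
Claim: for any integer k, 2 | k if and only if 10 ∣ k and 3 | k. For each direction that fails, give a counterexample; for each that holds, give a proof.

(⇒) fails; (⇐) holds.

(⇐) Suppose 10 ∣ k and 3 ∣ k. Any common multiple of 10 and 3 is a multiple of their lcm; here gcd(10, 3) = 1, so lcm(10, 3) = 10·3 = 30, so 30 ∣ k. Since 2 ∣ 30, it follows that 2 ∣ k.

(⇒) This fails: take k = 2. Certainly 2 ∣ 2, but 10 ∤ 2.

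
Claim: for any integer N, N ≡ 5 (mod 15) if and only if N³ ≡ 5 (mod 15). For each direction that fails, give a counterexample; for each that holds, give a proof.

Converse. Suppose N³ ≡ 5 (mod 15). The only residue r in {0, …, 14} with r³ ≡ 5 (mod 15) is r = 5, so N ≡ 5 (mod 15).

Forward direction. Suppose N ≡ 5 (mod 15). Write N = 15j + 5. Then (15j + 5)³ = 3375j³ + 3375j² + 1125j + 125 = 15(225j³ + 225j² + 75j + 8) + 5, so N³ ≡ 5 (mod 15).

Both implications hold.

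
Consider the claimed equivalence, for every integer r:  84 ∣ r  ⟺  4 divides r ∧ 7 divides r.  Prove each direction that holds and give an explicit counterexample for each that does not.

(⇒) holds; (⇐) fails.

(⇒) If 84 ∣ r, write r = 84q. Since 84 = 21·4, r = 4·(21q), so 4 ∣ r; and since 84 = 12·7, r = 7·(12q), so 7 ∣ r.

(⇐) This fails: take r = 28. Both 4 ∣ 28 and 7 ∣ 28, yet 28 is not a multiple of 84 (since 28 = 0·84 + 28), so 84 ∤ 28.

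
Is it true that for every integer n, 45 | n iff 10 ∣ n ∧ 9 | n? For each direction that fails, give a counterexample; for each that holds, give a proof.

Forward direction. This fails: take n = 45. Certainly 45 ∣ 45, but 10 ∤ 45.

Converse. Suppose 10 ∣ n and 9 ∣ n. Any common multiple of 10 and 9 is a multiple of their lcm; here gcd(10, 9) = 1, so lcm(10, 9) = 10·9 = 90, so 90 ∣ n. Since 45 ∣ 90, it follows that 45 ∣ n.

The forward direction fails; the converse holds.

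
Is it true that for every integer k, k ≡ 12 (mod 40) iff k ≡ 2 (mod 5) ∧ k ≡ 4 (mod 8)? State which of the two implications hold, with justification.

(→) Suppose k ≡ 12 (mod 40); write k = 40j + 12. Since 5 ∣ 40, reducing mod 5 gives k ≡ 12 ≡ 2 (mod 5); since 8 ∣ 40, reducing mod 8 gives k ≡ 12 ≡ 4 (mod 8).

(←) Conversely, if k ≡ 2 (mod 5) and k ≡ 4 (mod 8), then by the Chinese remainder theorem k ≡ 12 (mod 40). This is exactly k ≡ 12 (mod 40).

Both implications hold.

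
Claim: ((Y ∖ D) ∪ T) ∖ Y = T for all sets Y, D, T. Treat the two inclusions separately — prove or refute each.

(⊆) holds; (⊇) fails.

Forward inclusion. Let x ∈ ((Y ∖ D) ∪ T) ∖ Y. Then either x ∈ T and x ∉ Y, D; or x ∈ D ∩ T and x ∉ Y. In each case x ∈ T, so ((Y ∖ D) ∪ T) ∖ Y ⊆ T.

Reverse inclusion. This inclusion fails. Take Y = {1}, D = ∅, T = {1}; then 1 ∈ T but 1 ∉ ((Y ∖ D) ∪ T) ∖ Y.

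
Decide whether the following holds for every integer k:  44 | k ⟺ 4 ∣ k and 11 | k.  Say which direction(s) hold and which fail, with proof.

Forward direction. If 44 ∣ k, write k = 44q. Since 44 = 11·4, k = 4·(11q), so 4 ∣ k; and since 44 = 4·11, k = 11·(4q), so 11 ∣ k.

Converse. Suppose 4 ∣ k and 11 ∣ k. Any common multiple of 4 and 11 is a multiple of their lcm; here gcd(4, 11) = 1, so lcm(4, 11) = 4·11 = 44, so 44 ∣ k.

The biconditional holds.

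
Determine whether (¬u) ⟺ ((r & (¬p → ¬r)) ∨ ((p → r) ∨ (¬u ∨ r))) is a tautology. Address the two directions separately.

(→) Assume the antecedent. If p is true, the antecedent forces (p = T, r = F, u = F) or (p = T, r = T, u = F), and the consequent holds there. If p is false, the consequent reduces to true regardless of the other variables. Either way the consequent holds.

(←) This fails. Under p = F, r = F, u = T, the left side is false but the right side is true.

Only the forward direction holds.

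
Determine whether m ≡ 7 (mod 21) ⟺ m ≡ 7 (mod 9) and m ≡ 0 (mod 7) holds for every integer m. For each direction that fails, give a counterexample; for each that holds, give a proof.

Forward direction. This fails: m = 49 gives 49 ≡ 7 (mod 21) but 49 ≡ 4 (mod 9), so the conjunction on the right does not hold.

Converse. If m ≡ 7 (mod 9) and m ≡ 0 (mod 7), then by the Chinese remainder theorem m ≡ 7 (mod 63). Since 7 ≡ 7 (mod 21) and 21 ∣ 63, we get m ≡ 7 (mod 21).

Not equivalent: only (⇐) holds.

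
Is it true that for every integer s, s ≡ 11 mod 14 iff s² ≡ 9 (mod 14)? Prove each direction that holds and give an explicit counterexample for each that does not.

(⇒) holds; (⇐) fails.

[⇐] This fails: take s = 3. Then 3² = 9 ≡ 9 (mod 14), yet 3 ≡ 3 (mod 14), not 11.

[⇒] Suppose s ≡ 11 mod 14. Write s = 14j + 11. Then (14j + 11)² = 196j² + 308j + 121 = 14(14j² + 22j + 8) + 9, so s² ≡ 9 (mod 14).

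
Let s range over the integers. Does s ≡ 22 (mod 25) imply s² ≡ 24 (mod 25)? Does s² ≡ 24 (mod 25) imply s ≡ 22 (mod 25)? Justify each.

(⇒) This fails: take s = 22. Then 22 ≡ 22 (mod 25), but 22² = 484 ≡ 9 (mod 25), not 24.

(⇐) This fails: take s = 7. Then 7² = 49 ≡ 24 (mod 25), yet 7 ≡ 7 (mod 25), not 22.

Both directions fail.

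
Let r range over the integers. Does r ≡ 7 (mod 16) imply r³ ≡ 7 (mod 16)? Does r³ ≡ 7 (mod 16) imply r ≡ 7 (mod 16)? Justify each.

The biconditional holds.

(⟹) Suppose r ≡ 7 (mod 16). Write r = 16j + 7. Then (16j + 7)³ = 4096j³ + 5376j² + 2352j + 343 = 16(256j³ + 336j² + 147j + 21) + 7, so r³ ≡ 7 (mod 16).

(⟸) Conversely, suppose r³ ≡ 7 (mod 16). The only residue r in {0, …, 15} with r³ ≡ 7 (mod 16) is r = 7, so r ≡ 7 (mod 16).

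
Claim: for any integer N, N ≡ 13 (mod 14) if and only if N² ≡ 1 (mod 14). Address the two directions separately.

The forward direction holds; the converse fails.

(⟸) This fails: take N = 1. Then 1² = 1 ≡ 1 (mod 14), yet 1 ≡ 1 (mod 14), not 13.

(⟹) Suppose N ≡ 13 (mod 14). Write N = 14j + 13. Then (14j + 13)² = 196j² + 364j + 169 = 14(14j² + 26j + 12) + 1, so N² ≡ 1 (mod 14).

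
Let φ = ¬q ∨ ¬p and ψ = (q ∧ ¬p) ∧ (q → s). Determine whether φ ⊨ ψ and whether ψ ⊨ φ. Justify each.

Converse. Assume the antecedent. If p is true, the antecedent cannot hold. If p is false, ¬q ∨ ¬p reduces to true regardless of the other variables. Either way ¬q ∨ ¬p holds.

Forward direction. This fails. Under p = F, s = F, q = F, the left side is true but the right side is false.

Only the converse holds.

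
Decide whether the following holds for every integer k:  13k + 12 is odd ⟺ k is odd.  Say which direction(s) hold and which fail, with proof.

[⇐] Suppose k is odd; write k = 2j + 1. Then 13k + 12 = 13·(2j + 1) + 12 = 2·13j + 25, which is odd.

[⇒] Suppose 13k + 12 is odd. Since 13 is odd, 13k and k have the same parity, so 13k + 12 ≡ k + 12 (mod 2). As 12 is even, 13k + 12 is odd exactly when k is odd. Thus k is odd.

Equivalent; both directions hold.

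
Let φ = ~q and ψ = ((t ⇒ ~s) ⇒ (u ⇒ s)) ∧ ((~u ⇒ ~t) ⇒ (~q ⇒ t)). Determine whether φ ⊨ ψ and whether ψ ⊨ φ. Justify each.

(⇒) fails and (⇐) fails.

Forward direction. This fails. Under s = F, t = F, u = F, q = F, the left side is true but the right side is false.

Converse. This fails. Under s = F, t = F, u = F, q = T, the left side is false but the right side is true.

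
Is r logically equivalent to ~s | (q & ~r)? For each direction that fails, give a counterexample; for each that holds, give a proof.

(⇒) fails and (⇐) fails.

(→) This fails. Under s = T, r = T, q = F, the left side is true but the right side is false.

(←) This fails. Under s = F, r = F, q = F, the left side is false but the right side is true.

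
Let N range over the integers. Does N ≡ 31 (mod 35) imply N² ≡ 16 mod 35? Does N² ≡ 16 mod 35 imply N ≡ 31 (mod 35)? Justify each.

(⟹) Suppose N ≡ 31 (mod 35). Write N = 35j + 31. Then (35j + 31)² = 1225j² + 2170j + 961 = 35(35j² + 62j + 27) + 16, so N² ≡ 16 (mod 35).

(⟸) This fails: take N = 4. Then 4² = 16 ≡ 16 (mod 35), yet 4 ≡ 4 (mod 35), not 31.

(⇒) holds; (⇐) fails.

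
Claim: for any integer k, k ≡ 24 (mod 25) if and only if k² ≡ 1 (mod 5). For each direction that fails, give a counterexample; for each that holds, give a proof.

Only the forward implication holds.

(→) Suppose k ≡ 24 (mod 25). Then k² ≡ 24² = 576 (mod 25), and since 5 ∣ 25, also k² ≡ 1 (mod 5).

(←) This fails: take k = 1. Then 1² = 1 ≡ 1 (mod 5), yet 1 ≡ 1 (mod 25), not 24.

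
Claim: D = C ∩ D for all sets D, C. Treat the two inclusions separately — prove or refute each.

The sets are not equal: only the reverse inclusion holds.

Forward inclusion. This inclusion fails. Take D = {1}, C = ∅; then 1 ∈ D but 1 ∉ C ∩ D.

Reverse inclusion. Let x ∈ C ∩ D. Then x ∈ D ∩ C, from which x ∈ D.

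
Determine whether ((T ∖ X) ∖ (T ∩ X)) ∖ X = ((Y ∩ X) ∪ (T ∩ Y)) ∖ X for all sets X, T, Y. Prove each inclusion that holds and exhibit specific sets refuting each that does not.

(⊆) fails; (⊇) holds.

(⟹) This inclusion fails. Take X = ∅, T = {1}, Y = ∅; then 1 ∈ ((T ∖ X) ∖ (T ∩ X)) ∖ X but 1 ∉ ((Y ∩ X) ∪ (T ∩ Y)) ∖ X.

(⟸) Let x ∈ ((Y ∩ X) ∪ (T ∩ Y)) ∖ X. Then x ∈ T ∩ Y and x ∉ X, from which x ∈ ((T ∖ X) ∖ (T ∩ X)) ∖ X.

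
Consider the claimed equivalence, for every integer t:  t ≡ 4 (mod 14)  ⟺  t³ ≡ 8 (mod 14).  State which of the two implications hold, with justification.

Only the forward implication holds.

(→) Suppose t ≡ 4 (mod 14). Write t = 14j + 4. Then (14j + 4)³ = 2744j³ + 2352j² + 672j + 64 = 14(196j³ + 168j² + 48j + 4) + 8, so t³ ≡ 8 (mod 14).

(←) This fails: take t = 2. Then 2³ = 8 ≡ 8 (mod 14), yet 2 ≡ 2 (mod 14), not 4.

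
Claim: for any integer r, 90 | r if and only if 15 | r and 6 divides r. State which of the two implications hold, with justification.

(⇒) If 90 ∣ r, write r = 90q. Since 90 = 6·15, r = 15·(6q), so 15 ∣ r; and since 90 = 15·6, r = 6·(15q), so 6 ∣ r.

(⇐) This fails: take r = 30. Both 15 ∣ 30 and 6 ∣ 30, yet 30 is not a multiple of 90 (since 30 = 0·90 + 30), so 90 ∤ 30.

(⇒) holds; (⇐) fails.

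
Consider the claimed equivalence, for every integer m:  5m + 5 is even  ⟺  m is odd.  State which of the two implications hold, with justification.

[⇐] Suppose m is odd; write m = 2j + 1. Then 5m + 5 = 5·(2j + 1) + 5 = 2·5j + 10, which is even.

[⇒] Suppose 5m + 5 is even. Since 5 is odd, 5m and m have the same parity, so 5m + 5 ≡ m + 5 (mod 2). As 5 is odd, 5m + 5 is even exactly when m is odd. Thus m is odd.

Both directions hold; the statement is true.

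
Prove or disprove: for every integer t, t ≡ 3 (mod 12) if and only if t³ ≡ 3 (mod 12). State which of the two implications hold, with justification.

Both implications hold.

(⟹) Suppose t ≡ 3 (mod 12). Write t = 12j + 3. Then (12j + 3)³ = 1728j³ + 1296j² + 324j + 27 = 12(144j³ + 108j² + 27j + 2) + 3, so t³ ≡ 3 (mod 12).

(⟸) For the converse, argue contrapositively. If t ≢ 3 (mod 12), then t is congruent to one of 0, 1, 2, 4, 5, 6, 7, 8, 9, 10, 11 modulo 12, and these give t³ ≡ 0, 1, 8, 4, 5, 0, 7, 8, 9, 4, 11 respectively — never 3.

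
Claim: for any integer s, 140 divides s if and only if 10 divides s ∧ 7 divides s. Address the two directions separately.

Only the forward implication holds.

Forward direction. If 140 ∣ s, write s = 140q. Since 140 = 14·10, s = 10·(14q), so 10 ∣ s; and since 140 = 20·7, s = 7·(20q), so 7 ∣ s.

Converse. This fails: take s = 70. Both 10 ∣ 70 and 7 ∣ 70, yet 70 is not a multiple of 140 (since 70 = 0·140 + 70), so 140 ∤ 70.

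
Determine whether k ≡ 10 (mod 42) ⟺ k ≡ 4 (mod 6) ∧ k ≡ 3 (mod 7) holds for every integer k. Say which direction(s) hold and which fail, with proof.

(⟹) Suppose k ≡ 10 (mod 42); write k = 42j + 10. Since 6 ∣ 42, reducing mod 6 gives k ≡ 10 ≡ 4 (mod 6); since 7 ∣ 42, reducing mod 7 gives k ≡ 10 ≡ 3 (mod 7).

(⟸) Conversely, if k ≡ 4 (mod 6) and k ≡ 3 (mod 7), then by the Chinese remainder theorem k ≡ 10 (mod 42). This is exactly k ≡ 10 (mod 42).

Equivalent; both directions hold.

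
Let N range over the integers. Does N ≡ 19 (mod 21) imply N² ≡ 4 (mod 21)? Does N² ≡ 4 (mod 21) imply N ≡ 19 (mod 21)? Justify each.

(⟹) Suppose N ≡ 19 (mod 21). Write N = 21j + 19. Then (21j + 19)² = 441j² + 798j + 361 = 21(21j² + 38j + 17) + 4, so N² ≡ 4 (mod 21).

(⟸) This fails: take N = 2. Then 2² = 4 ≡ 4 (mod 21), yet 2 ≡ 2 (mod 21), not 19.

(⇒) holds; (⇐) fails.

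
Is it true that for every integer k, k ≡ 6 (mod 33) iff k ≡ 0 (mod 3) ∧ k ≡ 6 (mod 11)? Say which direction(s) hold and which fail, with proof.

(→) Suppose k ≡ 6 (mod 33); write k = 33j + 6. Since 3 ∣ 33, reducing mod 3 gives k ≡ 6 ≡ 0 (mod 3); since 11 ∣ 33, reducing mod 11 gives k ≡ 6 (mod 11).

(←) Conversely, if k ≡ 0 (mod 3) and k ≡ 6 (mod 11), then by the Chinese remainder theorem k ≡ 6 (mod 33). This is exactly k ≡ 6 (mod 33).

The biconditional holds.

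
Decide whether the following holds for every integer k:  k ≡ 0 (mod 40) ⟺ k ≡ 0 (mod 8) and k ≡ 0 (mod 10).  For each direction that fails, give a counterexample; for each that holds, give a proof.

(←) If k ≡ 0 (mod 8) and k ≡ 0 (mod 10), then by the Chinese remainder theorem k ≡ 0 (mod 40). This is exactly k ≡ 0 (mod 40).

(→) Suppose k ≡ 0 (mod 40); write k = 40j + 0. Since 8 ∣ 40, reducing mod 8 gives k ≡ 0 (mod 8); since 10 ∣ 40, reducing mod 10 gives k ≡ 0 (mod 10).

Both directions hold.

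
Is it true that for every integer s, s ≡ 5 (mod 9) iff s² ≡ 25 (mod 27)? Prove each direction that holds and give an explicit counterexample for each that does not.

(⇒) This fails: take s = 14. Then 14 ≡ 5 (mod 9), but 14² = 196 ≡ 7 (mod 27), not 25.

(⇐) This fails: take s = 22. Then 22² = 484 ≡ 25 (mod 27), yet 22 ≡ 4 (mod 9), not 5.

Neither implication holds.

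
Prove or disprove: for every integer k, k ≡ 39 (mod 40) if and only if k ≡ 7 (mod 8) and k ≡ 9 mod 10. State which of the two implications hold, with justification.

Both directions hold.

[⇒] Suppose k ≡ 39 (mod 40); write k = 40j + 39. Since 8 ∣ 40, reducing mod 8 gives k ≡ 39 ≡ 7 (mod 8); since 10 ∣ 40, reducing mod 10 gives k ≡ 39 ≡ 9 (mod 10).

[⇐] Conversely, if k ≡ 7 (mod 8) and k ≡ 9 (mod 10), then by the Chinese remainder theorem k ≡ 39 (mod 40). This is exactly k ≡ 39 (mod 40).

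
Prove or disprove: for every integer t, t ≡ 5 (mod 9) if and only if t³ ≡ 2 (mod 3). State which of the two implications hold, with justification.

Only the forward direction holds.

Forward direction. Suppose t ≡ 5 (mod 9). Then t³ ≡ 5³ = 125 (mod 9), and since 3 ∣ 9, also t³ ≡ 2 (mod 3).

Converse. This fails: take t = 2. Then 2³ = 8 ≡ 2 (mod 3), yet 2 ≡ 2 (mod 9), not 5.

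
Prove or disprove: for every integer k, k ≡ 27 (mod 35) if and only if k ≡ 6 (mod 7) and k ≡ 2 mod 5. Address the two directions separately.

(⇒) Suppose k ≡ 27 (mod 35); write k = 35j + 27. Since 7 ∣ 35, reducing mod 7 gives k ≡ 27 ≡ 6 (mod 7); since 5 ∣ 35, reducing mod 5 gives k ≡ 27 ≡ 2 (mod 5).

(⇐) Conversely, if k ≡ 6 (mod 7) and k ≡ 2 (mod 5), then by the Chinese remainder theorem k ≡ 27 (mod 35). This is exactly k ≡ 27 (mod 35).

Both directions hold; the statement is true.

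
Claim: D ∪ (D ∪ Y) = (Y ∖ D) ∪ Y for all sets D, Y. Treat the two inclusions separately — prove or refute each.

(⟹) This inclusion fails. Take D = {1}, Y = ∅; then 1 ∈ D ∪ (D ∪ Y) but 1 ∉ (Y ∖ D) ∪ Y.

(⟸) Let x ∈ (Y ∖ D) ∪ Y. Then either x ∈ Y and x ∉ D; or x ∈ D ∩ Y. In each case x ∈ D ∪ (D ∪ Y), so (Y ∖ D) ∪ Y ⊆ D ∪ (D ∪ Y).

The sets are not equal: only the reverse inclusion holds.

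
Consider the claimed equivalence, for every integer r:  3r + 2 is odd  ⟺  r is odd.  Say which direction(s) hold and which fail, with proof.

Both directions hold; the statement is true.

(←) Suppose r is odd; write r = 2j + 1. Then 3r + 2 = 3·(2j + 1) + 2 = 2·3j + 5, which is odd.

(→) Suppose 3r + 2 is odd. Since 3 is odd, 3r and r have the same parity, so 3r + 2 ≡ r + 2 (mod 2). As 2 is even, 3r + 2 is odd exactly when r is odd. Thus r is odd.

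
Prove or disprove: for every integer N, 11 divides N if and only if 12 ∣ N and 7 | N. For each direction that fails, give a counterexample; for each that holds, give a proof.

Neither implication holds.

(⇒) This fails: take N = 11. Certainly 11 ∣ 11, but 12 ∤ 11.

(⇐) This fails: take N = 84. Both 12 ∣ 84 and 7 ∣ 84, yet 84 is not a multiple of 11 (since 84 = 7·11 + 7), so 11 ∤ 84.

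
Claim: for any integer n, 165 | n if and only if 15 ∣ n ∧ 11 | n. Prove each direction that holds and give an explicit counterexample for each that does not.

Both directions hold; the statement is true.

Forward direction. If 165 ∣ n, write n = 165q. Since 165 = 11·15, n = 15·(11q), so 15 ∣ n; and since 165 = 15·11, n = 11·(15q), so 11 ∣ n.

Converse. Suppose 15 ∣ n and 11 ∣ n. Any common multiple of 15 and 11 is a multiple of their lcm; here gcd(15, 11) = 1, so lcm(15, 11) = 15·11 = 165, so 165 ∣ n.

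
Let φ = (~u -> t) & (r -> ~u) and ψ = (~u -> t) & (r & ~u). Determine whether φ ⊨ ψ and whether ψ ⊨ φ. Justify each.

Only the reverse direction holds.

(⇒) This fails. Under r = F, u = T, t = F, the left side is true but the right side is false.

(⇐) Assume the antecedent. If r is true, the antecedent forces (r = T, u = F, t = T), and (~u -> t) & (r -> ~u) holds there. If r is false, the antecedent cannot hold. Either way (~u -> t) & (r -> ~u) holds.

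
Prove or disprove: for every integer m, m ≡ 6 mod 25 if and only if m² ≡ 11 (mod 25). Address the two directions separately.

(⟹) Suppose m ≡ 6 mod 25. Write m = 25j + 6. Then (25j + 6)² = 625j² + 300j + 36 = 25(25j² + 12j + 1) + 11, so m² ≡ 11 (mod 25).

(⟸) This fails: take m = 19. Then 19² = 361 ≡ 11 (mod 25), yet 19 ≡ 19 (mod 25), not 6.

Only the forward implication holds.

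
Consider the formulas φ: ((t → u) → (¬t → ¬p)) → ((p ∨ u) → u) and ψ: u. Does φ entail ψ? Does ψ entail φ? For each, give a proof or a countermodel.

The forward direction fails; the converse holds.

(←) Assume the antecedent. If t is true, the antecedent forces (t = T, p = F, u = T) or (t = T, p = T, u = T), and the consequent holds there. If t is false, the consequent reduces to true regardless of the other variables. Either way the consequent holds.

(→) This fails. Under t = F, p = F, u = F, the left side is true but the right side is false.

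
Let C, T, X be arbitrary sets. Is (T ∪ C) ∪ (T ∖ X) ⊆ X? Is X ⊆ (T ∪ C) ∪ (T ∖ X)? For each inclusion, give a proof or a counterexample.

(⟹) This inclusion fails. Take C = {1}, T = ∅, X = ∅; then 1 ∈ (T ∪ C) ∪ (T ∖ X) but 1 ∉ X.

(⟸) This inclusion fails. Take C = ∅, T = ∅, X = {1}; then 1 ∈ X but 1 ∉ (T ∪ C) ∪ (T ∖ X).

Neither inclusion holds.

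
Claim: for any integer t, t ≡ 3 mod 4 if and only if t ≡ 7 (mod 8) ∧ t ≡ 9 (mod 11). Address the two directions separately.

Only the converse holds.

(←) If t ≡ 7 (mod 8) and t ≡ 9 (mod 11), then by the Chinese remainder theorem t ≡ 31 (mod 88). Since 31 ≡ 3 (mod 4) and 4 ∣ 88, we get t ≡ 3 (mod 4).

(→) This fails: t = 3 gives 3 ≡ 3 (mod 4) but 3 ≡ 3 (mod 8), so the conjunction on the right does not hold.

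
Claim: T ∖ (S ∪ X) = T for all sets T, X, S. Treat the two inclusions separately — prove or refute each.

Only the forward inclusion holds.

Reverse inclusion. This inclusion fails. Take T = {1}, X = {1}, S = ∅; then 1 ∈ T but 1 ∉ T ∖ (S ∪ X).

Forward inclusion. Let x ∈ T ∖ (S ∪ X). Then x ∈ T and x ∉ X, S, from which x ∈ T.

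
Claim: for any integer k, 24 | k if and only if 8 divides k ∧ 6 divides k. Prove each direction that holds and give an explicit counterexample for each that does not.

Both directions hold.

(→) If 24 ∣ k, write k = 24q. Since 24 = 3·8, k = 8·(3q), so 8 ∣ k; and since 24 = 4·6, k = 6·(4q), so 6 ∣ k.

(←) Suppose 8 ∣ k and 6 ∣ k. Any common multiple of 8 and 6 is a multiple of their lcm; here lcm(8, 6) = 8·6/gcd(8, 6) = 48/2 = 24, so 24 ∣ k.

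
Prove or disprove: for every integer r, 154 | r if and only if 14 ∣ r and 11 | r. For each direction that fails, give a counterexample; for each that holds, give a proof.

Both directions hold; the statement is true.

(⇒) If 154 ∣ r, write r = 154q. Since 154 = 11·14, r = 14·(11q), so 14 ∣ r; and since 154 = 14·11, r = 11·(14q), so 11 ∣ r.

(⇐) Suppose 14 ∣ r and 11 ∣ r. Any common multiple of 14 and 11 is a multiple of their lcm; here gcd(14, 11) = 1, so lcm(14, 11) = 14·11 = 154, so 154 ∣ r.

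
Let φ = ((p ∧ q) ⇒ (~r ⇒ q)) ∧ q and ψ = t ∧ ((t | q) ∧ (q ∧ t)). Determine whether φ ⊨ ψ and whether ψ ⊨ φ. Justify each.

Only the converse holds.

[⇒] This fails. Under q = T, r = F, p = F, t = F, the left side is true but the right side is false.

[⇐] Assume the antecedent. If q is true, ((p ∧ q) ⇒ (~r ⇒ q)) ∧ q reduces to true regardless of the other variables. If q is false, the antecedent cannot hold. Either way ((p ∧ q) ⇒ (~r ⇒ q)) ∧ q holds.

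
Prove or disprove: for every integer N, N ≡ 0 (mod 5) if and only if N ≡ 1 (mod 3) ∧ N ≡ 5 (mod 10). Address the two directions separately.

Not equivalent: only (⇐) holds.

(⇒) This fails: N = 0 gives 0 ≡ 0 (mod 5) but 0 ≡ 0 (mod 3), so the conjunction on the right does not hold.

(⇐) Conversely, if N ≡ 1 (mod 3) and N ≡ 5 (mod 10), then by the Chinese remainder theorem N ≡ 25 (mod 30). Since 25 ≡ 0 (mod 5) and 5 ∣ 30, we get N ≡ 0 (mod 5).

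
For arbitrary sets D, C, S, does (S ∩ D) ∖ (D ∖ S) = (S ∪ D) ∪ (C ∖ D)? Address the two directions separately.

Only the forward inclusion holds.

Forward inclusion. Let x ∈ (S ∩ D) ∖ (D ∖ S). Then either x ∈ D ∩ S and x ∉ C; or x ∈ D ∩ C ∩ S. In each case x ∈ (S ∪ D) ∪ (C ∖ D), so (S ∩ D) ∖ (D ∖ S) ⊆ (S ∪ D) ∪ (C ∖ D).

Reverse inclusion. This inclusion fails. Take D = {1}, C = ∅, S = ∅; then 1 ∈ (S ∪ D) ∪ (C ∖ D) but 1 ∉ (S ∩ D) ∖ (D ∖ S).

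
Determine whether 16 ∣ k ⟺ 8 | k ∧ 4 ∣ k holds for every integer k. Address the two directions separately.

The forward direction holds; the converse fails.

Forward direction. If 16 ∣ k, write k = 16q. Since 16 = 2·8, k = 8·(2q), so 8 ∣ k; and since 16 = 4·4, k = 4·(4q), so 4 ∣ k.

Converse. This fails: take k = 8. Both 8 ∣ 8 and 4 ∣ 8, yet 8 is not a multiple of 16 (since 8 = 0·16 + 8), so 16 ∤ 8.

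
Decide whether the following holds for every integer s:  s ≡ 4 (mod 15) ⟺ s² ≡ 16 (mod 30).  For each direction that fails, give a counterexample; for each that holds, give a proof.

(⇒) fails and (⇐) fails.

(⇒) This fails: take s = 19. Then 19 ≡ 4 (mod 15), but 19² = 361 ≡ 1 (mod 30), not 16.

(⇐) This fails: take s = 14. Then 14² = 196 ≡ 16 (mod 30), yet 14 ≡ 14 (mod 15), not 4.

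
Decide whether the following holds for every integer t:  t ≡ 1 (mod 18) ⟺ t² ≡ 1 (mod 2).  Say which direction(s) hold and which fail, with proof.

The forward direction holds; the converse fails.

(→) Suppose t ≡ 1 (mod 18). Then t² ≡ 1² = 1 (mod 18), and since 2 ∣ 18, also t² ≡ 1 (mod 2).

(←) This fails: take t = 3. Then 3² = 9 ≡ 1 (mod 2), yet 3 ≡ 3 (mod 18), not 1.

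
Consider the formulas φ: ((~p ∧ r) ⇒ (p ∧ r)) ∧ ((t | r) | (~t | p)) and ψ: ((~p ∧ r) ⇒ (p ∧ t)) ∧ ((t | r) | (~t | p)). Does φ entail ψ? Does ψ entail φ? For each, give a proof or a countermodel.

(⇒) Assume the antecedent. If p is true, the consequent reduces to true regardless of the other variables. If p is false, the antecedent forces (t = F, p = F, r = F) or (t = T, p = F, r = F), and the consequent holds there. Either way the consequent holds.

(⇐) Assume the antecedent. If p is true, the consequent reduces to true regardless of the other variables. If p is false, the antecedent forces (t = F, p = F, r = F) or (t = T, p = F, r = F), and the consequent holds there. Either way the consequent holds.

The biconditional holds.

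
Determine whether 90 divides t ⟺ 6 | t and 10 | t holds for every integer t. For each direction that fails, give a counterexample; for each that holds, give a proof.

Converse. This fails: take t = 30. Both 6 ∣ 30 and 10 ∣ 30, yet 30 is not a multiple of 90 (since 30 = 0·90 + 30), so 90 ∤ 30.

Forward direction. If 90 ∣ t, write t = 90q. Since 90 = 15·6, t = 6·(15q), so 6 ∣ t; and since 90 = 9·10, t = 10·(9q), so 10 ∣ t.

Only the forward direction holds.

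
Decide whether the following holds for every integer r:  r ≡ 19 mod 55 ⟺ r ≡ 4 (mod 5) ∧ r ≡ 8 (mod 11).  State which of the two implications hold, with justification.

(⟹) Suppose r ≡ 19 (mod 55); write r = 55j + 19. Since 5 ∣ 55, reducing mod 5 gives r ≡ 19 ≡ 4 (mod 5); since 11 ∣ 55, reducing mod 11 gives r ≡ 19 ≡ 8 (mod 11).

(⟸) Conversely, if r ≡ 4 (mod 5) and r ≡ 8 (mod 11), then by the Chinese remainder theorem r ≡ 19 (mod 55). This is exactly r ≡ 19 (mod 55).

Both implications hold.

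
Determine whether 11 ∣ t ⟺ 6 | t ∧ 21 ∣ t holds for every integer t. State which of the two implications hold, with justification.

(→) This fails: take t = 11. Certainly 11 ∣ 11, but 6 ∤ 11.

(←) This fails: take t = 42. Both 6 ∣ 42 and 21 ∣ 42, yet 42 is not a multiple of 11 (since 42 = 3·11 + 9), so 11 ∤ 42.

Neither direction holds.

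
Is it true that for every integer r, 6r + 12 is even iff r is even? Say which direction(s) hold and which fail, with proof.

Forward direction. This fails: take r = 5. Then 6r + 12 = 42, which is even, yet r = 5 is odd, not even.

Converse. Suppose r is even. Since 6 is even, 6r is even for every r, so 6r + 12 has the same parity as 12, which is even. Hence 6r + 12 is even.

(⇒) fails; (⇐) holds.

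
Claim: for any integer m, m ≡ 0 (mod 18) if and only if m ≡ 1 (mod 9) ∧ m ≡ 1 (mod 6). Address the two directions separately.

(⇒) fails and (⇐) fails.

(⇒) This fails: m = 0 gives 0 ≡ 0 (mod 18) but 0 ≡ 0 (mod 9), so the conjunction on the right does not hold.

(⇐) This fails: m = 1 satisfies both congruences on the right (1 ≡ 1 mod 9 and 1 ≡ 1 mod 6) yet 1 ≡ 1 (mod 18), not 0.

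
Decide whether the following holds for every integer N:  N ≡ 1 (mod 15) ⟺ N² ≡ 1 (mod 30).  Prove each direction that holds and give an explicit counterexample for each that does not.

Both directions fail.

(⇒) This fails: take N = 16. Then 16 ≡ 1 (mod 15), but 16² = 256 ≡ 16 (mod 30), not 1.

(⇐) This fails: take N = 11. Then 11² = 121 ≡ 1 (mod 30), yet 11 ≡ 11 (mod 15), not 1.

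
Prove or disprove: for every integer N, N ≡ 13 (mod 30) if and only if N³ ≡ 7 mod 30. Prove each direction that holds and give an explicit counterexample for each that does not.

Forward direction. Suppose N ≡ 13 (mod 30). Write N = 30j + 13. Then (30j + 13)³ = 27000j³ + 35100j² + 15210j + 2197 = 30(900j³ + 1170j² + 507j + 73) + 7, so N³ ≡ 7 (mod 30).

Converse. Suppose N³ ≡ 7 (mod 30). The only residue r in {0, …, 29} with r³ ≡ 7 (mod 30) is r = 13, so N ≡ 13 (mod 30).

Both implications hold.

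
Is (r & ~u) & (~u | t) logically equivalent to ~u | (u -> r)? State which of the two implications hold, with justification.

Converse. This fails. Under u = F, t = F, r = F, the left side is false but the right side is true.

Forward direction. Assume the antecedent. If u is true, the antecedent cannot hold. If u is false, ~u | (u -> r) reduces to true regardless of the other variables. Either way ~u | (u -> r) holds.

The forward direction holds; the converse fails.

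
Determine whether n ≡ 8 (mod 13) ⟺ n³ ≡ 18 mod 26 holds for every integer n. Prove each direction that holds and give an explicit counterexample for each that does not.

Neither direction holds.

(→) This fails: take n = 21. Then 21 ≡ 8 (mod 13), but 21³ = 9261 ≡ 5 (mod 26), not 18.

(←) This fails: take n = 20. Then 20³ = 8000 ≡ 18 (mod 26), yet 20 ≡ 7 (mod 13), not 8.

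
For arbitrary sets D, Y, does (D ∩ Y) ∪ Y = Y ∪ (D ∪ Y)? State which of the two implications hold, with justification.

The sets are not equal: only the forward inclusion holds.

Forward inclusion. Let x ∈ (D ∩ Y) ∪ Y. Then either x ∈ Y and x ∉ D; or x ∈ D ∩ Y. In each case x ∈ Y ∪ (D ∪ Y), so (D ∩ Y) ∪ Y ⊆ Y ∪ (D ∪ Y).

Reverse inclusion. This inclusion fails. Take D = {1}, Y = ∅; then 1 ∈ Y ∪ (D ∪ Y) but 1 ∉ (D ∩ Y) ∪ Y.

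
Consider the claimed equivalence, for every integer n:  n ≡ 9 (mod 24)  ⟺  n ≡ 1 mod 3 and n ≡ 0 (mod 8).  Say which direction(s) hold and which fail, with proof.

[⇒] This fails: n = 9 gives 9 ≡ 9 (mod 24) but 9 ≡ 0 (mod 3), so the conjunction on the right does not hold.

[⇐] This fails: n = 16 satisfies both congruences on the right (16 ≡ 1 mod 3 and 16 ≡ 0 mod 8) yet 16 ≡ 16 (mod 24), not 9.

(⇒) fails and (⇐) fails.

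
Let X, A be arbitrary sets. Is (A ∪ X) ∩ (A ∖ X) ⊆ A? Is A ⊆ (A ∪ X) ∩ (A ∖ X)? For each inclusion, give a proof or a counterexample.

(⊆) Let x ∈ (A ∪ X) ∩ (A ∖ X). Then x ∈ A and x ∉ X, from which x ∈ A.

(⊇) This inclusion fails. Take X = {1}, A = {1}; then 1 ∈ A but 1 ∉ (A ∪ X) ∩ (A ∖ X).

(⊆) holds; (⊇) fails.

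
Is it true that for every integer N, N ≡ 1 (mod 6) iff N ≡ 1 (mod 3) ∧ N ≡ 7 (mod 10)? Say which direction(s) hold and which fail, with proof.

(⟹) This fails: N = 1 gives 1 ≡ 1 (mod 6) but 1 ≡ 1 (mod 10), so the conjunction on the right does not hold.

(⟸) Conversely, if N ≡ 1 (mod 3) and N ≡ 7 (mod 10), then by the Chinese remainder theorem N ≡ 7 (mod 30). Since 7 ≡ 1 (mod 6) and 6 ∣ 30, we get N ≡ 1 (mod 6).

Only the reverse direction holds.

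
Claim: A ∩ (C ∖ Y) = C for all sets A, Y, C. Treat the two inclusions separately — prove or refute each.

Only the forward inclusion holds.

Reverse inclusion. This inclusion fails. Take A = ∅, Y = ∅, C = {1}; then 1 ∈ C but 1 ∉ A ∩ (C ∖ Y).

Forward inclusion. Let x ∈ A ∩ (C ∖ Y). Then x ∈ A ∩ C and x ∉ Y, from which x ∈ C.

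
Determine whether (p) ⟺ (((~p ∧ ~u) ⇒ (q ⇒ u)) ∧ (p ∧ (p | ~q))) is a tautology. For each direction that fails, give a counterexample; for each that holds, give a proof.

[⇒] Assume the antecedent. If u is true, the antecedent forces (u = T, q = F, p = T) or (u = T, q = T, p = T), and the consequent holds there. If u is false, the antecedent forces (u = F, q = F, p = T) or (u = F, q = T, p = T), and the consequent holds there. Either way the consequent holds.

[⇐] Assume the antecedent. If u is true, the antecedent forces (u = T, q = F, p = T) or (u = T, q = T, p = T), and p holds there. If u is false, the antecedent forces (u = F, q = F, p = T) or (u = F, q = T, p = T), and p holds there. Either way p holds.

Both directions hold.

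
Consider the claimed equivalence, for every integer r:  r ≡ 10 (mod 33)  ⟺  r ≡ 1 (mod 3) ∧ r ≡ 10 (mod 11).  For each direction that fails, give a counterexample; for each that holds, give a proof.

(⇐) If r ≡ 1 (mod 3) and r ≡ 10 (mod 11), then by the Chinese remainder theorem r ≡ 10 (mod 33). This is exactly r ≡ 10 (mod 33).

(⇒) Suppose r ≡ 10 (mod 33); write r = 33j + 10. Since 3 ∣ 33, reducing mod 3 gives r ≡ 10 ≡ 1 (mod 3); since 11 ∣ 33, reducing mod 11 gives r ≡ 10 (mod 11).

Both directions hold.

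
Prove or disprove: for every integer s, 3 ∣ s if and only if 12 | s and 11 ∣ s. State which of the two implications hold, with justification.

Only the reverse direction holds.

(⟸) Suppose 12 ∣ s and 11 ∣ s. Any common multiple of 12 and 11 is a multiple of their lcm; here gcd(12, 11) = 1, so lcm(12, 11) = 12·11 = 132, so 132 ∣ s. Since 3 ∣ 132, it follows that 3 ∣ s.

(⟹) This fails: take s = 3. Certainly 3 ∣ 3, but 12 ∤ 3.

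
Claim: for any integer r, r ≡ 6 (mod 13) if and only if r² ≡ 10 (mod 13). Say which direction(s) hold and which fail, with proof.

(→) Suppose r ≡ 6 (mod 13). Write r = 13j + 6. Then (13j + 6)² = 169j² + 156j + 36 = 13(13j² + 12j + 2) + 10, so r² ≡ 10 (mod 13).

(←) This fails: take r = 7. Then 7² = 49 ≡ 10 (mod 13), yet 7 ≡ 7 (mod 13), not 6.

Only the forward direction holds.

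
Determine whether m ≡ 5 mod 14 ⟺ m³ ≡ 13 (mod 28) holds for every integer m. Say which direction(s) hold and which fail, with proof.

[⇒] This fails: take m = 19. Then 19 ≡ 5 (mod 14), but 19³ = 6859 ≡ 27 (mod 28), not 13.

[⇐] This fails: take m = 13. Then 13³ = 2197 ≡ 13 (mod 28), yet 13 ≡ 13 (mod 14), not 5.

Both directions fail.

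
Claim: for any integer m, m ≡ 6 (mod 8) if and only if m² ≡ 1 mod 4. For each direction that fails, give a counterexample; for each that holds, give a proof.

(⇒) fails and (⇐) fails.

(⟹) This fails: take m = 6. Then 6 ≡ 6 (mod 8), but 6² = 36 ≡ 0 (mod 4), not 1.

(⟸) This fails: take m = 1. Then 1² = 1 ≡ 1 (mod 4), yet 1 ≡ 1 (mod 8), not 6.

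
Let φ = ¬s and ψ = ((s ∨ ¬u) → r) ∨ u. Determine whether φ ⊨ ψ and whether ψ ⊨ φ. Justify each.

(⇒) fails and (⇐) fails.

(→) This fails. Under r = F, s = F, u = F, the left side is true but the right side is false.

(←) This fails. Under r = T, s = T, u = F, the left side is false but the right side is true.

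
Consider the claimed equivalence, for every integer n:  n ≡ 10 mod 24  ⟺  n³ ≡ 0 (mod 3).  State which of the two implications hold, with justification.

(⇒) fails and (⇐) fails.

(→) This fails: take n = 10. Then 10 ≡ 10 (mod 24), but 10³ = 1000 ≡ 1 (mod 3), not 0.

(←) This fails: take n = 0. Then 0³ = 0 ≡ 0 (mod 3), yet 0 ≡ 0 (mod 24), not 10.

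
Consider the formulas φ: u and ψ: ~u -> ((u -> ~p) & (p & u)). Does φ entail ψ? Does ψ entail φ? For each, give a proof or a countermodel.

Forward direction. Assume the antecedent. If u is true, ~u -> ((u -> ~p) & (p & u)) reduces to true regardless of the other variables. If u is false, the antecedent cannot hold. Either way ~u -> ((u -> ~p) & (p & u)) holds.

Converse. Assume the antecedent. If u is true, u reduces to true regardless of the other variables. If u is false, the antecedent cannot hold. Either way u holds.

Both directions hold.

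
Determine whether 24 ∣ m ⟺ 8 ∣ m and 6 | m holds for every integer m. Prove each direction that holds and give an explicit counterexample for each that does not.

(⟹) If 24 ∣ m, write m = 24q. Since 24 = 3·8, m = 8·(3q), so 8 ∣ m; and since 24 = 4·6, m = 6·(4q), so 6 ∣ m.

(⟸) Suppose 8 ∣ m and 6 ∣ m. Any common multiple of 8 and 6 is a multiple of their lcm; here lcm(8, 6) = 8·6/gcd(8, 6) = 48/2 = 24, so 24 ∣ m.

Both directions hold; the statement is true.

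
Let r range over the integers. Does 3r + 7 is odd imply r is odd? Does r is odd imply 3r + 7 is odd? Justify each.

(⇒) This fails: r = 2 gives 3r + 7 = 13, which is odd, but 2 is even, not odd.

(⇐) This also fails: r = 3 is odd, but 3r + 7 = 16 is even, not odd.

(⇒) fails and (⇐) fails.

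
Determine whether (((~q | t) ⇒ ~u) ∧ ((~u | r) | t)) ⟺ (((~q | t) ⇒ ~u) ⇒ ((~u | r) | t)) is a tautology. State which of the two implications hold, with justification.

(⟸) This fails. Under q = F, t = F, u = T, r = F, the left side is false but the right side is true.

(⟹) Assume the antecedent. If u is true, the antecedent forces (q = T, t = F, u = T, r = T), and the consequent holds there. If u is false, the consequent reduces to true regardless of the other variables. Either way the consequent holds.

The forward direction holds; the converse fails.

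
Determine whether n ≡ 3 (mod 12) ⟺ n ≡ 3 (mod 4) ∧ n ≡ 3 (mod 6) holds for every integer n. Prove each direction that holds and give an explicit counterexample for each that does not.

(⇐) If n ≡ 3 (mod 4) and n ≡ 3 (mod 6), then by the Chinese remainder theorem n ≡ 3 (mod 12). This is exactly n ≡ 3 (mod 12).

(⇒) Suppose n ≡ 3 (mod 12); write n = 12j + 3. Since 4 ∣ 12, reducing mod 4 gives n ≡ 3 (mod 4); since 6 ∣ 12, reducing mod 6 gives n ≡ 3 (mod 6).

Both directions hold; the statement is true.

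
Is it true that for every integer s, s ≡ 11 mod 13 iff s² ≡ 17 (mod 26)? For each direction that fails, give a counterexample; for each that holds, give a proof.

Neither implication holds.

[⇒] This fails: take s = 24. Then 24 ≡ 11 (mod 13), but 24² = 576 ≡ 4 (mod 26), not 17.

[⇐] This fails: take s = 15. Then 15² = 225 ≡ 17 (mod 26), yet 15 ≡ 2 (mod 13), not 11.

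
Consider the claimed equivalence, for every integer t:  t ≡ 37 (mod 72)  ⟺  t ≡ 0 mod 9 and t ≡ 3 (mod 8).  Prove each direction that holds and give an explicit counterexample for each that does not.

(⟹) This fails: t = 37 gives 37 ≡ 37 (mod 72) but 37 ≡ 1 (mod 9), so the conjunction on the right does not hold.

(⟸) This fails: t = 27 satisfies both congruences on the right (27 ≡ 0 mod 9 and 27 ≡ 3 mod 8) yet 27 ≡ 27 (mod 72), not 37.

Neither direction holds.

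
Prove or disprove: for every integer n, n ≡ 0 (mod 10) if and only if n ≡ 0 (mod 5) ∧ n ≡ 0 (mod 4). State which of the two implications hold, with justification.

Only the reverse direction holds.

(⇒) This fails: n = 10 gives 10 ≡ 0 (mod 10) but 10 ≡ 2 (mod 4), so the conjunction on the right does not hold.

(⇐) Conversely, if n ≡ 0 (mod 5) and n ≡ 0 (mod 4), then by the Chinese remainder theorem n ≡ 0 (mod 20). Since 0 ≡ 0 (mod 10) and 10 ∣ 20, we get n ≡ 0 (mod 10).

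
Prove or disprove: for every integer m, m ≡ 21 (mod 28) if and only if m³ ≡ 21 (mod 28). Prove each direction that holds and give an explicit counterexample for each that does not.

Equivalent; both directions hold.

(→) Suppose m ≡ 21 (mod 28). Write m = 28j + 21. Then (28j + 21)³ = 21952j³ + 49392j² + 37044j + 9261 = 28(784j³ + 1764j² + 1323j + 330) + 21, so m³ ≡ 21 (mod 28).

(←) Conversely, suppose m³ ≡ 21 (mod 28). The only residue r in {0, …, 27} with r³ ≡ 21 (mod 28) is r = 21, so m ≡ 21 (mod 28).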